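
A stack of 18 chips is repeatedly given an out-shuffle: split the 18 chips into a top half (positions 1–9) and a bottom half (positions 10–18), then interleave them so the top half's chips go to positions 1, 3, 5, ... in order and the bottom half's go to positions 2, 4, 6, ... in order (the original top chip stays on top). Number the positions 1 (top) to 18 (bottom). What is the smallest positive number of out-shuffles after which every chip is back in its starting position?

8

The out-shuffle permutes the 18 positions with cycle lengths [1, 1, 8, 8].
Every chip is home exactly when every cycle has completed a whole number of laps, i.e. after lcm(1, 8) = 8 out-shuffles.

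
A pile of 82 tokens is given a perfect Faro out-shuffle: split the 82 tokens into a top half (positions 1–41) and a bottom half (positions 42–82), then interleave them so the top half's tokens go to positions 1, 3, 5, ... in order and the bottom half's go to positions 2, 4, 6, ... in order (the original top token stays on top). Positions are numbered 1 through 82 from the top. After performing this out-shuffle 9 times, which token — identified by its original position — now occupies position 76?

Work backwards from position 76, undoing one out-shuffle at a time:
76 ← 79 ← 40 ← 61 ← 31 ← 16 ← 49 ← 25 ← 13 ← 7
So the token now at position 76 started at position 7.

7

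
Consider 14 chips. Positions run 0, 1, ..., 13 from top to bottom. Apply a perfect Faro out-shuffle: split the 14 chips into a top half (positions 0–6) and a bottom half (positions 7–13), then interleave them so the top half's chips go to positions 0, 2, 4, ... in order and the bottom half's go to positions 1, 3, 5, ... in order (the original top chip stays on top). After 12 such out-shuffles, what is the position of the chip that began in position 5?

5

Track the chip's position through each out-shuffle:
5 → 10 → 7 → 1 → 2 → 4 → 8 → 3 → 6 → 12 → 11 → 9 → 5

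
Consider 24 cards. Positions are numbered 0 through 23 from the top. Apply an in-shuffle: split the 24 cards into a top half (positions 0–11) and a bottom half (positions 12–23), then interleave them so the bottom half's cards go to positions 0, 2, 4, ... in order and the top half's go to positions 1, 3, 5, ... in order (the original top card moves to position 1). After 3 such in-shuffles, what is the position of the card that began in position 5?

Track the card's position through each in-shuffle:
5 → 11 → 23 → 22

22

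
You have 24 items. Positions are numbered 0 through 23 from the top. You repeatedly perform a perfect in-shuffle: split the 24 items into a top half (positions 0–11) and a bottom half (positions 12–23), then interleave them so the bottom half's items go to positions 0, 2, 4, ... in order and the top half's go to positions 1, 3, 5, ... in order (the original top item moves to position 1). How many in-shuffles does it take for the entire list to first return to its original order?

20

The in-shuffle permutes the 24 positions with cycle lengths [4, 20].
Every item is home exactly when every cycle has completed a whole number of laps, i.e. after lcm(4, 20) = 20 in-shuffles.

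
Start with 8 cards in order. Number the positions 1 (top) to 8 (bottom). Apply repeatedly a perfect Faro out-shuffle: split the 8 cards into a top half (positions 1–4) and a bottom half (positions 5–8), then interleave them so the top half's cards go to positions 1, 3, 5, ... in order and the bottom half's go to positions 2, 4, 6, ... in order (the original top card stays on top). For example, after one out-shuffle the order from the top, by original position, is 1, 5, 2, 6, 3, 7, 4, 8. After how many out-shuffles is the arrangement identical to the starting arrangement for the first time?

3

The out-shuffle permutes the 8 positions with cycle lengths [1, 1, 3, 3].
Every card is home exactly when every cycle has completed a whole number of laps, i.e. after lcm(1, 3) = 3 out-shuffles.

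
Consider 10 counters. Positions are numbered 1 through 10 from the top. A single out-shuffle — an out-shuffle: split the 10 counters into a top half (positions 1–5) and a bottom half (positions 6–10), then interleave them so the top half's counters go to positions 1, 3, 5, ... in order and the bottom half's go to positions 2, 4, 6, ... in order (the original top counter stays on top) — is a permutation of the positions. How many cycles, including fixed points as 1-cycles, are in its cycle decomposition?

Trace each unvisited position around until it returns:
(1) (2 3 5 9 8 6) (4 7) (10)
4 cycles in total.

4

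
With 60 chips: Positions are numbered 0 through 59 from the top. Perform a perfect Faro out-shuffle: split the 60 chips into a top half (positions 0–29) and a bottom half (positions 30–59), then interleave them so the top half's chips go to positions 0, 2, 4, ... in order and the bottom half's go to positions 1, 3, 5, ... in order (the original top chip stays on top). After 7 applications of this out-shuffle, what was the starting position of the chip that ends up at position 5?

Work backwards from position 5, undoing one out-shuffle at a time:
5 ← 32 ← 16 ← 8 ← 4 ← 2 ← 1 ← 30
So the chip now at position 5 started at position 30.

30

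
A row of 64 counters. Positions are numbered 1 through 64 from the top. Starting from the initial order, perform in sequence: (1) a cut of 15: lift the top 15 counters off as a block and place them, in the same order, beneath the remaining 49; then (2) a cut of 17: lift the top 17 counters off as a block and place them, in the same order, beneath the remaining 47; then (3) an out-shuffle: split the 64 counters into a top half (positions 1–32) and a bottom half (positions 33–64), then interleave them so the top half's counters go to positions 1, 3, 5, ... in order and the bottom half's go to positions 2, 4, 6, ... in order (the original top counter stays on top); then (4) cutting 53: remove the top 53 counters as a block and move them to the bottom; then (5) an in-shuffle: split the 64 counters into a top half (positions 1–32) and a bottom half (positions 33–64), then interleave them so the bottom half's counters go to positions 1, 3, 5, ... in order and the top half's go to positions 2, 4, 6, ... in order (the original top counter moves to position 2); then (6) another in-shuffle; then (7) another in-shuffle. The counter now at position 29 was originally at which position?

41

Undo the operations in reverse order, starting from position 29:
  undo op 7 (in-shuffle, from bottom half): 29 ← 47
  undo op 6 (in-shuffle, from bottom half): 47 ← 56
  undo op 5 (in-shuffle, from top half): 56 ← 28
  undo op 4 (cut 53): 28 ← 17
  undo op 3 (out-shuffle, from top half): 17 ← 9
  undo op 2 (cut 17): 9 ← 26
  undo op 1 (cut 15): 26 ← 41
So the counter at position 29 came from original position 41.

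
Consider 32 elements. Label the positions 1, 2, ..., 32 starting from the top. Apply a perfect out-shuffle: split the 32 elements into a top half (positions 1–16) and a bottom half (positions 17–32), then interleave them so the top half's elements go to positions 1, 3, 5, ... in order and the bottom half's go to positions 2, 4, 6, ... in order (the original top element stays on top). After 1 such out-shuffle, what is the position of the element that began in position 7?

Track the element's position through each out-shuffle:
7 → 13

13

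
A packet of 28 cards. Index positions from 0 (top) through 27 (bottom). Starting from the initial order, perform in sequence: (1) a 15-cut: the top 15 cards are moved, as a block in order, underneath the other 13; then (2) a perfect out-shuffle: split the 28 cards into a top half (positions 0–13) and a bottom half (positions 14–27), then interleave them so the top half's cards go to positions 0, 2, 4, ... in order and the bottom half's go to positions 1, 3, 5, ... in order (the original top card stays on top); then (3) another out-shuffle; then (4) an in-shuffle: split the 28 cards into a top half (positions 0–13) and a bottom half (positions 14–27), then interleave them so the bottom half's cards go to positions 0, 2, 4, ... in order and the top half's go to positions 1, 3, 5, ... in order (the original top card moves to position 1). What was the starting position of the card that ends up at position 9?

Undo the operations in reverse order, starting from position 9:
  undo op 4 (in-shuffle, from top half): 9 ← 4
  undo op 3 (out-shuffle, from top half): 4 ← 2
  undo op 2 (out-shuffle, from top half): 2 ← 1
  undo op 1 (cut 15): 1 ← 16
So the card at position 9 came from original position 16.

16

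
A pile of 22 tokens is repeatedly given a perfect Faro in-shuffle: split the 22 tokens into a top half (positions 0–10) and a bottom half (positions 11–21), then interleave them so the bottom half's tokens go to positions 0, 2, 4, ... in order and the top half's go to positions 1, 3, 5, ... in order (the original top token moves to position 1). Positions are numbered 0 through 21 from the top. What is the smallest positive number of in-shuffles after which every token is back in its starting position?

The in-shuffle permutes the 22 positions with cycle lengths [11, 11].
Every token is home exactly when every cycle has completed a whole number of laps, i.e. after lcm(11) = 11 in-shuffles.

11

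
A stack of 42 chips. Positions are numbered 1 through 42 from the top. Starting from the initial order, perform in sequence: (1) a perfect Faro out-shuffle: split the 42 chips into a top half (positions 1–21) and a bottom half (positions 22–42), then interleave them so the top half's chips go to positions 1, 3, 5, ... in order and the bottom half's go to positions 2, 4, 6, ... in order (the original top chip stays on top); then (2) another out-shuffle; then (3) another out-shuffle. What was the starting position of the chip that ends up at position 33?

5

Undo the operations in reverse order, starting from position 33:
  undo op 3 (out-shuffle, from top half): 33 ← 17
  undo op 2 (out-shuffle, from top half): 17 ← 9
  undo op 1 (out-shuffle, from top half): 9 ← 5
So the chip at position 33 came from original position 5.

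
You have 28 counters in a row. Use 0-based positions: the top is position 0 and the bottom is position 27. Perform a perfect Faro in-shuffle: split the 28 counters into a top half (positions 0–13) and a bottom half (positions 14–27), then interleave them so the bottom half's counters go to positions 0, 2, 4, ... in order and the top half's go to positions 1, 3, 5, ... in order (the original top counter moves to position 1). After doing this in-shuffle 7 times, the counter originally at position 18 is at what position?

24

Track the counter's position through each in-shuffle:
18 → 8 → 17 → 6 → 13 → 27 → 26 → 24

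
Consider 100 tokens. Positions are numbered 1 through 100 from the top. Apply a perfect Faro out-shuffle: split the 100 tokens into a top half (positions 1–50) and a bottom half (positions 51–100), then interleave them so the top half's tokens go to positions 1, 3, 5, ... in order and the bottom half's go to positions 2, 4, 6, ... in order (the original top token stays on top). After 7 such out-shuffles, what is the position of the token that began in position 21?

86

Track the token's position through each out-shuffle:
21 → 41 → 81 → 62 → 24 → 47 → 93 → 86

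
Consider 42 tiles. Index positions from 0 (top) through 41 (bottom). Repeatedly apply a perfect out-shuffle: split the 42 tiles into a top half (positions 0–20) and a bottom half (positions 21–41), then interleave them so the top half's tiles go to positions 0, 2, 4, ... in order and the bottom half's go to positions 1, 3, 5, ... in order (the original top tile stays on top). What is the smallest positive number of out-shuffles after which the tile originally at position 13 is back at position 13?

20

Follow position 13 under repeated out-shuffles:
13 → 26 → 11 → 22 → 3 → 6 → 12 → 24 → 7 → 14 → 28 → 15 → 30 → 19 → 38 → 35 → 29 → 17 → 34 → 27 → 13
It first returns after 20 out-shuffles.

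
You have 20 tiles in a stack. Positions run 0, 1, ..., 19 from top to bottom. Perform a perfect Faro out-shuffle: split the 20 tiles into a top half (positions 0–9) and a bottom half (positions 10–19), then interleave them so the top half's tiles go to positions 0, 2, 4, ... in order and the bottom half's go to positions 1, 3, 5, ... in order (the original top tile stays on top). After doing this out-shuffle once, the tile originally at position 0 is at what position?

0

Position 0 is a fixed point of every out-shuffle, so the tile never moves.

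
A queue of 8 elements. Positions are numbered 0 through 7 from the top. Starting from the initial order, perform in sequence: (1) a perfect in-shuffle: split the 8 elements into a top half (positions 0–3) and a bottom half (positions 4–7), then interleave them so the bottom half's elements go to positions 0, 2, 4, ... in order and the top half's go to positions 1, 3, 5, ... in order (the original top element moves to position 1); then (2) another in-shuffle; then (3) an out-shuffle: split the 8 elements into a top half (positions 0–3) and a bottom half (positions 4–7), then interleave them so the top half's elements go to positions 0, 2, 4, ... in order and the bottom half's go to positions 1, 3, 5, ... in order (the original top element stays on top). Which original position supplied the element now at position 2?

Undo the operations in reverse order, starting from position 2:
  undo op 3 (out-shuffle, from top half): 2 ← 1
  undo op 2 (in-shuffle, from top half): 1 ← 0
  undo op 1 (in-shuffle, from bottom half): 0 ← 4
So the element at position 2 came from original position 4.

4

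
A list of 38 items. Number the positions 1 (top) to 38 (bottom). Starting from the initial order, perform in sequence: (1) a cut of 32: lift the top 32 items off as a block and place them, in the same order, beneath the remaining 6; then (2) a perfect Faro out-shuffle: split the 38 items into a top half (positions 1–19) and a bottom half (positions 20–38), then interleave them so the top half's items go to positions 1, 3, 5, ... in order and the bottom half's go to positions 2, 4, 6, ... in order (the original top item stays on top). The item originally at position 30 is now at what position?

34

Track the item from position 30 forward through each operation:
  after op 1 (cut 32): 30 → 36
  after op 2 (out-shuffle): 36 → 34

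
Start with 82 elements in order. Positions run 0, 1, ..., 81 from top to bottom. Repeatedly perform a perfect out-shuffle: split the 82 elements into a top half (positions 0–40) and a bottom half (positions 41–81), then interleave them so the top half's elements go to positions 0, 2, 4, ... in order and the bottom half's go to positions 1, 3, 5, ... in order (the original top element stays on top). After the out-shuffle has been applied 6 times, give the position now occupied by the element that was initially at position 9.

9

Track the element's position through each out-shuffle:
9 → 18 → 36 → 72 → 63 → 45 → 9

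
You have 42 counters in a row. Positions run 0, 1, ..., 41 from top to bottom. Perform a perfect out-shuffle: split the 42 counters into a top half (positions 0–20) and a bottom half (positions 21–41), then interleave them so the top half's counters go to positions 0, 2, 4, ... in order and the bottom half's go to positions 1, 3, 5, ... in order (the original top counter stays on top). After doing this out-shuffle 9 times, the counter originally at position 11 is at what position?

Track the counter's position through each out-shuffle:
11 → 22 → 3 → 6 → 12 → 24 → 7 → 14 → 28 → 15

15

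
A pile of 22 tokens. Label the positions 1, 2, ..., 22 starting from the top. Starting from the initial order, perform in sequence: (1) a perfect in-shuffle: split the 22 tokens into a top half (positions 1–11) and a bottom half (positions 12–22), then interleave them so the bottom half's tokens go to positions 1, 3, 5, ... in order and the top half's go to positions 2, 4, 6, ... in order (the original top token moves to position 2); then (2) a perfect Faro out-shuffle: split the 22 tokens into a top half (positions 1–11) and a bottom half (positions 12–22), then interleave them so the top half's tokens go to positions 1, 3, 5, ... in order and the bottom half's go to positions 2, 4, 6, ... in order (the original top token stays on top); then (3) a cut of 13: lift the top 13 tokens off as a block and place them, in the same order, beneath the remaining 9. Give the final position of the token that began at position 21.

Track the token from position 21 forward through each operation:
  after op 1 (in-shuffle): 21 → 19
  after op 2 (out-shuffle): 19 → 16
  after op 3 (cut 13): 16 → 3

3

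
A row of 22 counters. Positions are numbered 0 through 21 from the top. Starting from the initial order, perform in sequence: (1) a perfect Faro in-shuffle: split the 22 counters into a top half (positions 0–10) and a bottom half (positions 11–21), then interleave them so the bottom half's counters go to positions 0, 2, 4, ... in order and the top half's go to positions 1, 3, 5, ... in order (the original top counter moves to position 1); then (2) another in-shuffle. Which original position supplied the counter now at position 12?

Undo the operations in reverse order, starting from position 12:
  undo op 2 (in-shuffle, from bottom half): 12 ← 17
  undo op 1 (in-shuffle, from top half): 17 ← 8
So the counter at position 12 came from original position 8.

8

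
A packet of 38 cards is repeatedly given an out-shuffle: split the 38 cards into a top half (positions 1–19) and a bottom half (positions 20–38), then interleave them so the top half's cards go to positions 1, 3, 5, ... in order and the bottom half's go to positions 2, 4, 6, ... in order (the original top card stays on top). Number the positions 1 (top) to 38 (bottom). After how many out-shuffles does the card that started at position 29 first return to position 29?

36

Follow position 29 under repeated out-shuffles:
29 → 20 → 2 → 3 → 5 → 9 → 17 → 33 → ... → 29 (length 36)
It first returns after 36 out-shuffles.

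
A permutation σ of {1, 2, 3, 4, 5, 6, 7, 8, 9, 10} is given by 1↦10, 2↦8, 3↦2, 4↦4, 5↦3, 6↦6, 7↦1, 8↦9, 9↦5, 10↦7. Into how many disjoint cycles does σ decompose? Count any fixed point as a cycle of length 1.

4

Cycle decomposition: (1 10 7) (2 8 9 5 3) (4) (6).
4 cycles.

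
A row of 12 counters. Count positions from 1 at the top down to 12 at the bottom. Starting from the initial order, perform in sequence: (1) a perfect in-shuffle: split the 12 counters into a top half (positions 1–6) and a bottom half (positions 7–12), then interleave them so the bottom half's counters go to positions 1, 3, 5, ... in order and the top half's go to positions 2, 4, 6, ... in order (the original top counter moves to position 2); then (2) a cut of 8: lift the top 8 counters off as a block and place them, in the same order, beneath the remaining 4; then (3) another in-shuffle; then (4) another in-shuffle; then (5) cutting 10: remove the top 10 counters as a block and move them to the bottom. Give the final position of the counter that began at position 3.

Track the counter from position 3 forward through each operation:
  after op 1 (in-shuffle): 3 → 6
  after op 2 (cut 8): 6 → 10
  after op 3 (in-shuffle): 10 → 7
  after op 4 (in-shuffle): 7 → 1
  after op 5 (cut 10): 1 → 3

3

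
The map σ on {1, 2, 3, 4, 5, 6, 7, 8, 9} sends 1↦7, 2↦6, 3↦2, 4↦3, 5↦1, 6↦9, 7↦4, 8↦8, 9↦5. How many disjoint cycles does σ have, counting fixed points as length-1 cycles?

2

Cycle decomposition: (1 7 4 3 2 6 9 5) (8).
2 cycles.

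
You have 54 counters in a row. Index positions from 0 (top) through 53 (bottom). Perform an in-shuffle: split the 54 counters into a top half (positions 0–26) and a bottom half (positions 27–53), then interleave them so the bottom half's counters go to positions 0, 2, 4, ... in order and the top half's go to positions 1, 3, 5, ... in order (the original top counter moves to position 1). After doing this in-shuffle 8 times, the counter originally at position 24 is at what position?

19

Track the counter's position through each in-shuffle:
24 → 49 → 44 → 34 → 14 → 29 → 4 → 9 → 19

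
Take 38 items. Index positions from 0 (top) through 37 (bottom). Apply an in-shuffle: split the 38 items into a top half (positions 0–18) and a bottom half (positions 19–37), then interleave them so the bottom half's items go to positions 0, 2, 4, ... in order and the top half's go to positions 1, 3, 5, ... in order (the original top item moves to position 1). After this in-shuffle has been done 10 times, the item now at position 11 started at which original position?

8

Work backwards from position 11, undoing one in-shuffle at a time:
11 ← 5 ← 2 ← 20 ← 29 ← 14 ← 26 ← 32 ← 35 ← 17 ← 8
So the item now at position 11 started at position 8.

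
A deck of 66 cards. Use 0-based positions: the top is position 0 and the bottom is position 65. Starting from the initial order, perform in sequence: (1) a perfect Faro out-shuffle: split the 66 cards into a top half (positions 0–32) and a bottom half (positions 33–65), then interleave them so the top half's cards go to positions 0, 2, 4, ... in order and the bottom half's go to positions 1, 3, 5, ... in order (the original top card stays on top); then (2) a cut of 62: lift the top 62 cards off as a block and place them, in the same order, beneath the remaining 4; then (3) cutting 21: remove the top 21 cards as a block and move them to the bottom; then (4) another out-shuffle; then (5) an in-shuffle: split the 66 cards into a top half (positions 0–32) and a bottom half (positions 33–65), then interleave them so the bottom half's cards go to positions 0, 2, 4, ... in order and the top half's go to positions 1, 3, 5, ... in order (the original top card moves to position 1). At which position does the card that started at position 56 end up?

Track the card from position 56 forward through each operation:
  after op 1 (out-shuffle): 56 → 47
  after op 2 (cut 62): 47 → 51
  after op 3 (cut 21): 51 → 30
  after op 4 (out-shuffle): 30 → 60
  after op 5 (in-shuffle): 60 → 54

54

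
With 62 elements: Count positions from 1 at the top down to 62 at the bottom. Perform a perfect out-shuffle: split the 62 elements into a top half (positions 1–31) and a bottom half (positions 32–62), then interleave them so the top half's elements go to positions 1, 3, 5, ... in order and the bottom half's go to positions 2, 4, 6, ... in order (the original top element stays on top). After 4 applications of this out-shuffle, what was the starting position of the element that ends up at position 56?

Work backwards from position 56, undoing one out-shuffle at a time:
56 ← 59 ← 30 ← 46 ← 54
So the element now at position 56 started at position 54.

54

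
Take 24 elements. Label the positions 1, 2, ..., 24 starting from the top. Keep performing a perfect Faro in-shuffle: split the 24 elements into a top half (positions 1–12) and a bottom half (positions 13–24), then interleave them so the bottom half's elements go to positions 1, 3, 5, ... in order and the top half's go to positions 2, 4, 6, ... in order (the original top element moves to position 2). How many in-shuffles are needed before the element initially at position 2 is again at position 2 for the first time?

Follow position 2 under repeated in-shuffles:
2 → 4 → 8 → 16 → 7 → 14 → 3 → 6 → 12 → 24 → 23 → 21 → 17 → 9 → 18 → 11 → 22 → 19 → 13 → 1 → 2
It first returns after 20 in-shuffles.

20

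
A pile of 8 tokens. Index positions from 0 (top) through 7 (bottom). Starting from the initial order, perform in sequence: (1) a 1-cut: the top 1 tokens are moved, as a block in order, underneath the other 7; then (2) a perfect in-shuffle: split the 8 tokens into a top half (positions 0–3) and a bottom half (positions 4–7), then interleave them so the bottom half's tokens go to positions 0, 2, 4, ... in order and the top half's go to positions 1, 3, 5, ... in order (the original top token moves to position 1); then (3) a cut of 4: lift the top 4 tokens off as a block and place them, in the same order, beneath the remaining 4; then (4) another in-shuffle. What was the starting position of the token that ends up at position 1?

Undo the operations in reverse order, starting from position 1:
  undo op 4 (in-shuffle, from top half): 1 ← 0
  undo op 3 (cut 4): 0 ← 4
  undo op 2 (in-shuffle, from bottom half): 4 ← 6
  undo op 1 (cut 1): 6 ← 7
So the token at position 1 came from original position 7.

7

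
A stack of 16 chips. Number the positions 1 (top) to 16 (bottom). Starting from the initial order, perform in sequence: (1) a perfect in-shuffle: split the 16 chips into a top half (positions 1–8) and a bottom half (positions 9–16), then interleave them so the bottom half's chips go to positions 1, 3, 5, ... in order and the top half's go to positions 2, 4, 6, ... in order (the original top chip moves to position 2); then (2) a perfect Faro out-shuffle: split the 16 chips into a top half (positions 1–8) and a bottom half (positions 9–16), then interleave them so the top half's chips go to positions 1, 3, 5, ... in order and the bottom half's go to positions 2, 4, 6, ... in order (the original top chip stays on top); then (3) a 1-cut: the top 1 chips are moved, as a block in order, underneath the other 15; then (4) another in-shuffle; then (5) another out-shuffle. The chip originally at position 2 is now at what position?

Track the chip from position 2 forward through each operation:
  after op 1 (in-shuffle): 2 → 4
  after op 2 (out-shuffle): 4 → 7
  after op 3 (cut 1): 7 → 6
  after op 4 (in-shuffle): 6 → 12
  after op 5 (out-shuffle): 12 → 8

8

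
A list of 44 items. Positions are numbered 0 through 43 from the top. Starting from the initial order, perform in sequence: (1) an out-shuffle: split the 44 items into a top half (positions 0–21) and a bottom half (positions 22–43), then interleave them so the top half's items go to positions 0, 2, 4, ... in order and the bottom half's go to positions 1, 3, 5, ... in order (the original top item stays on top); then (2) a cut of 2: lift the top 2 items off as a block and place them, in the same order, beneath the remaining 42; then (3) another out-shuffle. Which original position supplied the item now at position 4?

2

Undo the operations in reverse order, starting from position 4:
  undo op 3 (out-shuffle, from top half): 4 ← 2
  undo op 2 (cut 2): 2 ← 4
  undo op 1 (out-shuffle, from top half): 4 ← 2
So the item at position 4 came from original position 2.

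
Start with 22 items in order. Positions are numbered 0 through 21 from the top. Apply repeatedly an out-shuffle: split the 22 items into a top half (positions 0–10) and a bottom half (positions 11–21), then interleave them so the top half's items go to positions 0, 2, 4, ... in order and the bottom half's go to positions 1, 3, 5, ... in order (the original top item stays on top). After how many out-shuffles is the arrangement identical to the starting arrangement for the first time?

The out-shuffle permutes the 22 positions with cycle lengths [1, 1, 2, 3, 3, 6, 6].
Every item is home exactly when every cycle has completed a whole number of laps, i.e. after lcm(1, 2, 3, 6) = 6 out-shuffles.

6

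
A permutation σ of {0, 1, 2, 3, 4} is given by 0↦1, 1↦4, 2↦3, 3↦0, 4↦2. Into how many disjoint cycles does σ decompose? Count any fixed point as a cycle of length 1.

Cycle decomposition: (0 1 4 2 3).
1 cycle.

1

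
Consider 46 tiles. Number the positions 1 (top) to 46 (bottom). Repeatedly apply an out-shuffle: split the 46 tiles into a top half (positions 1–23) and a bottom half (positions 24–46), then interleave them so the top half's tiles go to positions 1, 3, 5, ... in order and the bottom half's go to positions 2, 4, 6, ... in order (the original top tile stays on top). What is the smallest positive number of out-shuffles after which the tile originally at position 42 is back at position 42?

Follow position 42 under repeated out-shuffles:
42 → 38 → 30 → 14 → 27 → 8 → 15 → 29 → 12 → 23 → 45 → 44 → 42
It first returns after 12 out-shuffles.

12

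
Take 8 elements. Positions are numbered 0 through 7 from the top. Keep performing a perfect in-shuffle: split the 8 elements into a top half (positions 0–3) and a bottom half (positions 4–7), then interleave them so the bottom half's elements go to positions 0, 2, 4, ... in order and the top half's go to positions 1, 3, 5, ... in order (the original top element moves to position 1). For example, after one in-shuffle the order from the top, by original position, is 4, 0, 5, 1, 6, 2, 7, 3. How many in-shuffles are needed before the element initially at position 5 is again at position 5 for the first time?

Follow position 5 under repeated in-shuffles:
5 → 2 → 5
It first returns after 2 in-shuffles.

2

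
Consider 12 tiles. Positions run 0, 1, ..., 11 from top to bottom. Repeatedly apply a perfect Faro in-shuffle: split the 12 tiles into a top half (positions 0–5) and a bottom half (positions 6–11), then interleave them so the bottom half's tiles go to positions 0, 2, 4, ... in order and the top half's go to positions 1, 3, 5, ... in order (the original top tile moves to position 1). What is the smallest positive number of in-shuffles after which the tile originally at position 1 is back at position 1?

Follow position 1 under repeated in-shuffles:
1 → 3 → 7 → 2 → 5 → 11 → 10 → 8 → 4 → 9 → 6 → 0 → 1
It first returns after 12 in-shuffles.

12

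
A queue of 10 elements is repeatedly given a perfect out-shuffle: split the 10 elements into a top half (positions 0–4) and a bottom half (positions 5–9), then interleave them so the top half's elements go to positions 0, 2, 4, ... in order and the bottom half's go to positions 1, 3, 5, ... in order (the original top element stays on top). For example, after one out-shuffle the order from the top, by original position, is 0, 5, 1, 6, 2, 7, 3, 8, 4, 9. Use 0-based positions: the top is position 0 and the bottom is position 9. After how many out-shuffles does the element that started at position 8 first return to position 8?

Follow position 8 under repeated out-shuffles:
8 → 7 → 5 → 1 → 2 → 4 → 8
It first returns after 6 out-shuffles.

6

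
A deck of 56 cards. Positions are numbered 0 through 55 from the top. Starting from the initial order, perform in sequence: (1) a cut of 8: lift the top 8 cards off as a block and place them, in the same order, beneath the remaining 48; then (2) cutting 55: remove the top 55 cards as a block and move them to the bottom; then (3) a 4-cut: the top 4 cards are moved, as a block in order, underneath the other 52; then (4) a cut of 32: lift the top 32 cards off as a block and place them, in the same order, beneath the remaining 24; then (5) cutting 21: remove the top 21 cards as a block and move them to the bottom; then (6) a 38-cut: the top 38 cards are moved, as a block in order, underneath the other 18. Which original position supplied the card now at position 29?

19

Undo the operations in reverse order, starting from position 29:
  undo op 6 (cut 38): 29 ← 11
  undo op 5 (cut 21): 11 ← 32
  undo op 4 (cut 32): 32 ← 8
  undo op 3 (cut 4): 8 ← 12
  undo op 2 (cut 55): 12 ← 11
  undo op 1 (cut 8): 11 ← 19
So the card at position 29 came from original position 19.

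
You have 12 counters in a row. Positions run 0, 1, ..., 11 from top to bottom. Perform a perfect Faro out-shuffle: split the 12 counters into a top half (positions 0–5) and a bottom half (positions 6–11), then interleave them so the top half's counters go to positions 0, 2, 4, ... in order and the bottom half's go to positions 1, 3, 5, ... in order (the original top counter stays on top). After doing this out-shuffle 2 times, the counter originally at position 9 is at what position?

3

Track the counter's position through each out-shuffle:
9 → 7 → 3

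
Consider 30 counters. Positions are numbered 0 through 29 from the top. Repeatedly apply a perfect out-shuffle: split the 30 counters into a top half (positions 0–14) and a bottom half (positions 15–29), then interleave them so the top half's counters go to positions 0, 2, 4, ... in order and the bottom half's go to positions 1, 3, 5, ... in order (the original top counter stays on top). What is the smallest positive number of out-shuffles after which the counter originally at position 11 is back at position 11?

Follow position 11 under repeated out-shuffles:
11 → 22 → 15 → 1 → 2 → 4 → 8 → 16 → ... → 11 (length 28)
It first returns after 28 out-shuffles.

28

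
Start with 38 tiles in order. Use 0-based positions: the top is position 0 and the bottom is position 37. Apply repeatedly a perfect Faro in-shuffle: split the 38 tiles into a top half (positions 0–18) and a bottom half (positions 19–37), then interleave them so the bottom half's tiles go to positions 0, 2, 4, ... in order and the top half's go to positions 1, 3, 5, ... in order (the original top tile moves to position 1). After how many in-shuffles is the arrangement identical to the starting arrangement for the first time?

12

The in-shuffle permutes the 38 positions with cycle lengths [2, 12, 12, 12].
Every tile is home exactly when every cycle has completed a whole number of laps, i.e. after lcm(2, 12) = 12 in-shuffles.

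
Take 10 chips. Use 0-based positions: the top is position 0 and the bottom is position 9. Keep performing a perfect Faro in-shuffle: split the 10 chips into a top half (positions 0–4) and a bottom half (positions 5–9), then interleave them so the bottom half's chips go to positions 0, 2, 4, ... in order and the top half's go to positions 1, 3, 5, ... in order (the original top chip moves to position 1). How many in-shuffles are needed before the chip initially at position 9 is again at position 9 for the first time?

10

Follow position 9 under repeated in-shuffles:
9 → 8 → 6 → 2 → 5 → 0 → 1 → 3 → 7 → 4 → 9
It first returns after 10 in-shuffles.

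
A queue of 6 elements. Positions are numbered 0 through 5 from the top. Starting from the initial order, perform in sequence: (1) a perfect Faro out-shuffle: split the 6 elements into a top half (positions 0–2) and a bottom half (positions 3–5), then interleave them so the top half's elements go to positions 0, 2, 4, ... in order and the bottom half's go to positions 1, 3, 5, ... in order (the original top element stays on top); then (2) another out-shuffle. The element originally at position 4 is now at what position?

1

Track the element from position 4 forward through each operation:
  after op 1 (out-shuffle): 4 → 3
  after op 2 (out-shuffle): 3 → 1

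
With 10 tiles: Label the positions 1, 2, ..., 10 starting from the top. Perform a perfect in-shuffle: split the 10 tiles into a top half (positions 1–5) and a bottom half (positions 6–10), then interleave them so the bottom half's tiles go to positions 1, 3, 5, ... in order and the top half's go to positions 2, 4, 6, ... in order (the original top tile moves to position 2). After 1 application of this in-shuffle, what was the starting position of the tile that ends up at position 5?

8

Work backwards from position 5, undoing one in-shuffle at a time:
5 ← 8
So the tile now at position 5 started at position 8.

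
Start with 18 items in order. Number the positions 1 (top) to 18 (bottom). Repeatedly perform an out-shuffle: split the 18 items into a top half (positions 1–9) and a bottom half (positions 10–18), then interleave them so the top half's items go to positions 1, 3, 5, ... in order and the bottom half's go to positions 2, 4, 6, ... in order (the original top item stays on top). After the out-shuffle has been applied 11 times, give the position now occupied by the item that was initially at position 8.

Track the item's position through each out-shuffle:
8 → 15 → 12 → 6 → 11 → 4 → 7 → 13 → 8 → 15 → 12 → 6

6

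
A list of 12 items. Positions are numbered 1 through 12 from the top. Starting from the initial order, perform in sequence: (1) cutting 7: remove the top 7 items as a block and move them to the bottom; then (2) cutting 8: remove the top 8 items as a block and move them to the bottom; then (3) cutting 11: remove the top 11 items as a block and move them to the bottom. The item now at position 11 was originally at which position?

Undo the operations in reverse order, starting from position 11:
  undo op 3 (cut 11): 11 ← 10
  undo op 2 (cut 8): 10 ← 6
  undo op 1 (cut 7): 6 ← 1
So the item at position 11 came from original position 1.

1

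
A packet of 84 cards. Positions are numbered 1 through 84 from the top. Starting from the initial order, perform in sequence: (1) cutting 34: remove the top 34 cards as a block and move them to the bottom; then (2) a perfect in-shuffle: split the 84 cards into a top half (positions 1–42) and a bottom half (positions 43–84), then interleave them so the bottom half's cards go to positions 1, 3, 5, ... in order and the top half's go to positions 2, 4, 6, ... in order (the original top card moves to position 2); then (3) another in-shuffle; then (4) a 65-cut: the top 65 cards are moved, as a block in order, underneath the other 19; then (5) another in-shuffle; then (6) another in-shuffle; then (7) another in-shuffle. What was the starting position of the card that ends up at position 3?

53

Undo the operations in reverse order, starting from position 3:
  undo op 7 (in-shuffle, from bottom half): 3 ← 44
  undo op 6 (in-shuffle, from top half): 44 ← 22
  undo op 5 (in-shuffle, from top half): 22 ← 11
  undo op 4 (cut 65): 11 ← 76
  undo op 3 (in-shuffle, from top half): 76 ← 38
  undo op 2 (in-shuffle, from top half): 38 ← 19
  undo op 1 (cut 34): 19 ← 53
So the card at position 3 came from original position 53.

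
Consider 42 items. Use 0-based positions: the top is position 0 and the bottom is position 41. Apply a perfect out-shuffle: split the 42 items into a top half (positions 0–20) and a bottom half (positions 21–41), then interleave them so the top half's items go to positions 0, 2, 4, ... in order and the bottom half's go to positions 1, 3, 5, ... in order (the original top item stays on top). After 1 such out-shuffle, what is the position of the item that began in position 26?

Track the item's position through each out-shuffle:
26 → 11

11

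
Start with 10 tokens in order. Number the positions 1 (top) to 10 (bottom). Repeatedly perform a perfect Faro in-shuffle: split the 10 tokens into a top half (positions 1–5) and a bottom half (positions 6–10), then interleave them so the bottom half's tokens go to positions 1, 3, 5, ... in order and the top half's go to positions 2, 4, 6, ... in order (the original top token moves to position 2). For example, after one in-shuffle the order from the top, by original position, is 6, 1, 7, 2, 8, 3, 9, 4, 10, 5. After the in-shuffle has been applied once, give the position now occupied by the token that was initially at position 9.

Track the token's position through each in-shuffle:
9 → 7

7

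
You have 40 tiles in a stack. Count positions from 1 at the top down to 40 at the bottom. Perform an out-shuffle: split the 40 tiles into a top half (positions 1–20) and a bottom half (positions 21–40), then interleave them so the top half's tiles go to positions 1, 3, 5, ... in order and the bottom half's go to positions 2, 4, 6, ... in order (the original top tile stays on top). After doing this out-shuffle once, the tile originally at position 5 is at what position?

Track the tile's position through each out-shuffle:
5 → 9

9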